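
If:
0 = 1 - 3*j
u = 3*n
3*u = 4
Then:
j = 1/3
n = 4/9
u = 4/3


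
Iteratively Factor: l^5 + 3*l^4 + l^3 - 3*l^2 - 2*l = (l + 2)*(l^4 + l^3 - l^2 - l) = (l - 1)*(l + 2)*(l^3 + 2*l^2 + l) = l*(l - 1)*(l + 2)*(l^2 + 2*l + 1) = l*(l - 1)*(l + 1)*(l + 2)*(l + 1)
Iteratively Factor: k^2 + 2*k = (k + 2)*(k)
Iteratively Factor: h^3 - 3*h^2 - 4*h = (h + 1)*(h^2 - 4*h) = (h - 4)*(h + 1)*(h)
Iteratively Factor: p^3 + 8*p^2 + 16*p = (p)*(p^2 + 8*p + 16) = p*(p + 4)*(p + 4)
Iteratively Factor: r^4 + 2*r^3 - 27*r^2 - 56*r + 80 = (r - 5)*(r^3 + 7*r^2 + 8*r - 16) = (r - 5)*(r + 4)*(r^2 + 3*r - 4) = (r - 5)*(r - 1)*(r + 4)*(r + 4)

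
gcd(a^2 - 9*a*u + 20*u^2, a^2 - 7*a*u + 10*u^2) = -a + 5*u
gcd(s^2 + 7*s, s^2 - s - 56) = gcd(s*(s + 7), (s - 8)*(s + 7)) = s + 7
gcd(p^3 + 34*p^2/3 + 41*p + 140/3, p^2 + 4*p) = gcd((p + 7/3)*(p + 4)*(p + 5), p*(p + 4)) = p + 4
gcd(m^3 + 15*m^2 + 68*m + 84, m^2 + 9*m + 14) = m^2 + 9*m + 14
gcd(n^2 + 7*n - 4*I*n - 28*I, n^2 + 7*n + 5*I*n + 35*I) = n + 7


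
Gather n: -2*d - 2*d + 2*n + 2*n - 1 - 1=-4*d + 4*n - 2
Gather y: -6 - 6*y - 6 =-6*y - 12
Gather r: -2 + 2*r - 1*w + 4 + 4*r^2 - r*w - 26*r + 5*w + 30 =4*r^2 + r*(-w - 24) + 4*w + 32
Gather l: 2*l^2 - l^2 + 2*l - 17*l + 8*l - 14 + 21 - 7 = l^2 - 7*l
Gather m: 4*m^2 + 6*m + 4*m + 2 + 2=4*m^2 + 10*m + 4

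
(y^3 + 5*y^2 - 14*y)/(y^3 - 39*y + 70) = y/(y - 5)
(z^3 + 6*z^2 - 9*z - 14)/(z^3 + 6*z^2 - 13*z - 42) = (z^2 - z - 2)/(z^2 - z - 6)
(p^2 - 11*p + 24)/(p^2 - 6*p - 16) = (p - 3)/(p + 2)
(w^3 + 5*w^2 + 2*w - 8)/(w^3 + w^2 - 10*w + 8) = (w + 2)/(w - 2)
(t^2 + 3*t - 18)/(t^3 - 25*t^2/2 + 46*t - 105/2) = 2*(t + 6)/(2*t^2 - 19*t + 35)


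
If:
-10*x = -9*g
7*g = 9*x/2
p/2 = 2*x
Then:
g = 0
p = 0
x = 0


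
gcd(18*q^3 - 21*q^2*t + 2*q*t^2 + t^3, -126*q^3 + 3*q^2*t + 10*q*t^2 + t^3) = 18*q^2 - 3*q*t - t^2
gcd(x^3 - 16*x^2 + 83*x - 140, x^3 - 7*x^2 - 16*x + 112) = x^2 - 11*x + 28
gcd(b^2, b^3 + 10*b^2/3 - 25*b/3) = b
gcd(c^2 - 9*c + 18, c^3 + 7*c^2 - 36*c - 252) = c - 6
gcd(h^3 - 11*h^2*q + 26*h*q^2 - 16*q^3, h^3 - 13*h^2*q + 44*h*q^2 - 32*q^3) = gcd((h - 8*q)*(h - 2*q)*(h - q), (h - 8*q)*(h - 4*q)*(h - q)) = h^2 - 9*h*q + 8*q^2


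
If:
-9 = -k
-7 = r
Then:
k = 9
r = -7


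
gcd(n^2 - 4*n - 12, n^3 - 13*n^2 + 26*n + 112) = n + 2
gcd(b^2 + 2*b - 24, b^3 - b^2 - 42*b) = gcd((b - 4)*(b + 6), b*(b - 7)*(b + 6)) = b + 6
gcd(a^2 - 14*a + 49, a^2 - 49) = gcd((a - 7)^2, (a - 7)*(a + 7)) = a - 7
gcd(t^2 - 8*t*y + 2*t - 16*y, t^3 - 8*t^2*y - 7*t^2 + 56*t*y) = -t + 8*y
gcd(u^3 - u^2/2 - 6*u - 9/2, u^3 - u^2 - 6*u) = u - 3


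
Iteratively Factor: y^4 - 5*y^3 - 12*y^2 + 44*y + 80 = (y + 2)*(y^3 - 7*y^2 + 2*y + 40) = (y - 5)*(y + 2)*(y^2 - 2*y - 8) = (y - 5)*(y - 4)*(y + 2)*(y + 2)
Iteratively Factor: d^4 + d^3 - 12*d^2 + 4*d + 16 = (d - 2)*(d^3 + 3*d^2 - 6*d - 8) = (d - 2)^2*(d^2 + 5*d + 4) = (d - 2)^2*(d + 4)*(d + 1)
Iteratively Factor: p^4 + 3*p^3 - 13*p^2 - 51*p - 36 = (p - 4)*(p^3 + 7*p^2 + 15*p + 9) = (p - 4)*(p + 3)*(p^2 + 4*p + 3) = (p - 4)*(p + 1)*(p + 3)*(p + 3)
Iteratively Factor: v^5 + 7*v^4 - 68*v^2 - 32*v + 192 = (v + 4)*(v^4 + 3*v^3 - 12*v^2 - 20*v + 48) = (v + 3)*(v + 4)*(v^3 - 12*v + 16) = (v + 3)*(v + 4)^2*(v^2 - 4*v + 4) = (v - 2)*(v + 3)*(v + 4)^2*(v - 2)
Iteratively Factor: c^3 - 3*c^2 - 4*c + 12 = (c - 2)*(c^2 - c - 6) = (c - 3)*(c - 2)*(c + 2)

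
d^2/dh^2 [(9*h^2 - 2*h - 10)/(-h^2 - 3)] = 2*(2*h^3 + 111*h^2 - 18*h - 111)/(h^6 + 9*h^4 + 27*h^2 + 27)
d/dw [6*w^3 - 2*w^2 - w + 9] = 18*w^2 - 4*w - 1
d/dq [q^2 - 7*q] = 2*q - 7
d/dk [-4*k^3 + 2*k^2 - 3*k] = -12*k^2 + 4*k - 3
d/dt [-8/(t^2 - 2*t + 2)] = 16*(t - 1)/(t^2 - 2*t + 2)^2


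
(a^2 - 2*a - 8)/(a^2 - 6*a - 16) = (a - 4)/(a - 8)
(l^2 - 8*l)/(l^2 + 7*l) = (l - 8)/(l + 7)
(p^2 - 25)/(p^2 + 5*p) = (p - 5)/p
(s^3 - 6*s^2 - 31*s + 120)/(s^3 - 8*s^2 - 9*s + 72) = (s + 5)/(s + 3)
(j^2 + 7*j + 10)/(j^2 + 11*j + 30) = (j + 2)/(j + 6)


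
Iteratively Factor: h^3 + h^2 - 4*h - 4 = (h + 2)*(h^2 - h - 2) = (h + 1)*(h + 2)*(h - 2)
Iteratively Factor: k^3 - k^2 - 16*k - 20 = (k - 5)*(k^2 + 4*k + 4) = (k - 5)*(k + 2)*(k + 2)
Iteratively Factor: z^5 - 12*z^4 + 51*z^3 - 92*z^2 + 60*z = (z - 3)*(z^4 - 9*z^3 + 24*z^2 - 20*z) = z*(z - 3)*(z^3 - 9*z^2 + 24*z - 20) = z*(z - 5)*(z - 3)*(z^2 - 4*z + 4) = z*(z - 5)*(z - 3)*(z - 2)*(z - 2)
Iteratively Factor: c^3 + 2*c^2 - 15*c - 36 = (c - 4)*(c^2 + 6*c + 9) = (c - 4)*(c + 3)*(c + 3)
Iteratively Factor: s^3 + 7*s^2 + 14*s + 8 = (s + 2)*(s^2 + 5*s + 4) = (s + 2)*(s + 4)*(s + 1)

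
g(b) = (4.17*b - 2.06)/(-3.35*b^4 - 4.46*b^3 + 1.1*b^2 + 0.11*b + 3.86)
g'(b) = (4.17*b - 2.06)*(13.4*b^3 + 13.38*b^2 - 2.2*b - 0.11)/(-3.35*b^4 - 4.46*b^3 + 1.1*b^2 + 0.11*b + 3.86)^2 + 4.17/(-3.35*b^4 - 4.46*b^3 + 1.1*b^2 + 0.11*b + 3.86) = (41.9085*b^4 + 9.59239999999999*b^3 - 32.1498*b^2 + 4.532*b + 16.3228)/(11.2225*b^8 + 29.882*b^7 + 12.5216*b^6 - 10.549*b^5 - 25.6332*b^4 - 34.1892*b^3 + 8.5041*b^2 + 0.8492*b + 14.8996)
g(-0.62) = -0.97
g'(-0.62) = 0.22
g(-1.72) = -30.79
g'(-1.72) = 2573.09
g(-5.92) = 0.01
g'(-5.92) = 0.00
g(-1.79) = 5.86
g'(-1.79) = 106.23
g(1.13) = -0.41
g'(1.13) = 1.48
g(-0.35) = -0.86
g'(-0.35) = 0.66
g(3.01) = -0.03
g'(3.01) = 0.02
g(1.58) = -0.14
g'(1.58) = 0.24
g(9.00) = -0.00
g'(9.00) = 0.00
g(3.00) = -0.03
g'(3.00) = 0.02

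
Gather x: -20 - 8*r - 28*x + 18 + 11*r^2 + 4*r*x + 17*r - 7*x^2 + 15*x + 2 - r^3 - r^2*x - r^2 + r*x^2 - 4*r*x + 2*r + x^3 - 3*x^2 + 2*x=-r^3 + 10*r^2 + 11*r + x^3 + x^2*(r - 10) + x*(-r^2 - 11)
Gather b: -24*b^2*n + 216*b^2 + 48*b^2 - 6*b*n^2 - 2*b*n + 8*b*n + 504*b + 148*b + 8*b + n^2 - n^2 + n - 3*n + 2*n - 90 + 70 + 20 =b^2*(264 - 24*n) + b*(-6*n^2 + 6*n + 660)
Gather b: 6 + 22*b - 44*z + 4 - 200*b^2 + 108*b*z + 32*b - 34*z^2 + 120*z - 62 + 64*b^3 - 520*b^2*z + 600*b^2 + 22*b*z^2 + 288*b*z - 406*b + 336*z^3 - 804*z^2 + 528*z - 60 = 64*b^3 + b^2*(400 - 520*z) + b*(22*z^2 + 396*z - 352) + 336*z^3 - 838*z^2 + 604*z - 112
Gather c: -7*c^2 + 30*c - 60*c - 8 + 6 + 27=-7*c^2 - 30*c + 25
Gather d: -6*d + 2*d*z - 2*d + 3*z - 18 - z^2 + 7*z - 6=d*(2*z - 8) - z^2 + 10*z - 24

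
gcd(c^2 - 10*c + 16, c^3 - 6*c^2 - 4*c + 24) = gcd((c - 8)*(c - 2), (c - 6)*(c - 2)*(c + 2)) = c - 2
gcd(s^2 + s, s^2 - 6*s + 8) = 1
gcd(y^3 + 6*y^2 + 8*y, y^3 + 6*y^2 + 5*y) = y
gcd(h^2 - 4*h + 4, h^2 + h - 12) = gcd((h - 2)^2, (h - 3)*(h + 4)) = 1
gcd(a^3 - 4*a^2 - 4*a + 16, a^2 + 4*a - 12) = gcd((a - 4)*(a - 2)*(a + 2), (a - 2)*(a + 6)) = a - 2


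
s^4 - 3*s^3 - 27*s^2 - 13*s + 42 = (s - 7)*(s - 1)*(s + 2)*(s + 3)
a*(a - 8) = a^2 - 8*a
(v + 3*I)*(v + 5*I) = v^2 + 8*I*v - 15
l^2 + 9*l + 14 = (l + 2)*(l + 7)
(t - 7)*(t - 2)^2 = t^3 - 11*t^2 + 32*t - 28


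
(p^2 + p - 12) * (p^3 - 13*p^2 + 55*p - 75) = p^5 - 12*p^4 + 30*p^3 + 136*p^2 - 735*p + 900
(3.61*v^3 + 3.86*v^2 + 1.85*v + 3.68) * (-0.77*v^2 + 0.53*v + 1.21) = -2.7797*v^5 - 1.0589*v^4 + 4.9894*v^3 + 2.8175*v^2 + 4.1889*v + 4.4528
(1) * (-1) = -1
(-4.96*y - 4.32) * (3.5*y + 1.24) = -17.36*y^2 - 21.2704*y - 5.3568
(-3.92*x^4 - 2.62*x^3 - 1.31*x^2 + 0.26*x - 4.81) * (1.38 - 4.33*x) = 16.9736*x^5 + 5.935*x^4 + 2.0567*x^3 - 2.9336*x^2 + 21.1861*x - 6.6378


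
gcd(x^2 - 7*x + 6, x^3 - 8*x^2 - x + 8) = x - 1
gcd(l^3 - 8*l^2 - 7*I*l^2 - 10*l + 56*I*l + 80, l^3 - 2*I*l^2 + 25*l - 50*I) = l^2 - 7*I*l - 10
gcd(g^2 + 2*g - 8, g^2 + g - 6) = g - 2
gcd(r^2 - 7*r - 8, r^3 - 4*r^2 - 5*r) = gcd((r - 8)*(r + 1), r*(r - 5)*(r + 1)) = r + 1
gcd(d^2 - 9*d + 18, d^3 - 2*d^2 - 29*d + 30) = d - 6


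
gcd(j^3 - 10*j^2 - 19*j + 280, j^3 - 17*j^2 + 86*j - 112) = j^2 - 15*j + 56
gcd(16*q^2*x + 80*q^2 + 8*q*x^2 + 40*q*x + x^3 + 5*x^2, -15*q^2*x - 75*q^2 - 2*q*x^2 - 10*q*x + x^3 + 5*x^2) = x + 5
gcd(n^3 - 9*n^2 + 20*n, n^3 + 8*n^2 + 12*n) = n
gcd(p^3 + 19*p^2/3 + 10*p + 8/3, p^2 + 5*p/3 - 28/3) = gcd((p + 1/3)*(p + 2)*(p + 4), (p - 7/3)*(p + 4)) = p + 4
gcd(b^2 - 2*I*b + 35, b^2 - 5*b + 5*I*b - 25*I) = b + 5*I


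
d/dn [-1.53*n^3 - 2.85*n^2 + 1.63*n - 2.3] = -4.59*n^2 - 5.7*n + 1.63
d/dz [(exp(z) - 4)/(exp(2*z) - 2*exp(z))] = (-exp(2*z) + 8*exp(z) - 8)*exp(-z)/(exp(2*z) - 4*exp(z) + 4)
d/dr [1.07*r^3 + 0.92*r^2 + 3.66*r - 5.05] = 3.21*r^2 + 1.84*r + 3.66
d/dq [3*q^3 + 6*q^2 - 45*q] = 9*q^2 + 12*q - 45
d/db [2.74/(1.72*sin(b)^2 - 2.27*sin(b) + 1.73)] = (6.2198 - 9.4256*sin(b))*cos(b)/(1.72*sin(b)^2 - 2.27*sin(b) + 1.73)^2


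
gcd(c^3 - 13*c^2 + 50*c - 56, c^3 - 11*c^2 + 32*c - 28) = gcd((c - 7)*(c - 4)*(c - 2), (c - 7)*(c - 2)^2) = c^2 - 9*c + 14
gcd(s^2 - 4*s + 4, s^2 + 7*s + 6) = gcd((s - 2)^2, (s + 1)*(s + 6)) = 1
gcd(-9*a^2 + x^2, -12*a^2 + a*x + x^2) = -3*a + x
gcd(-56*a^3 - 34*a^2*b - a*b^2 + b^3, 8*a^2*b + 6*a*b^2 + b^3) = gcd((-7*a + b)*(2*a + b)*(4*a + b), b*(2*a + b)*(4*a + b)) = 8*a^2 + 6*a*b + b^2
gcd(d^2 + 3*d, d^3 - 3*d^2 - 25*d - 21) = d + 3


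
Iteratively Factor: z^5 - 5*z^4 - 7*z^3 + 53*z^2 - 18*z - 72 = (z - 4)*(z^4 - z^3 - 11*z^2 + 9*z + 18) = (z - 4)*(z - 3)*(z^3 + 2*z^2 - 5*z - 6) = (z - 4)*(z - 3)*(z - 2)*(z^2 + 4*z + 3) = (z - 4)*(z - 3)*(z - 2)*(z + 1)*(z + 3)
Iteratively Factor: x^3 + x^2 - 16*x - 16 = (x - 4)*(x^2 + 5*x + 4) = (x - 4)*(x + 1)*(x + 4)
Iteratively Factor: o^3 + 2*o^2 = (o)*(o^2 + 2*o) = o*(o + 2)*(o)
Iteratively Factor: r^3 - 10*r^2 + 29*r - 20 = (r - 4)*(r^2 - 6*r + 5) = (r - 5)*(r - 4)*(r - 1)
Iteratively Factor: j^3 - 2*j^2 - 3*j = (j - 3)*(j^2 + j) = (j - 3)*(j + 1)*(j)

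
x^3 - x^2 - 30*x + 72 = (x - 4)*(x - 3)*(x + 6)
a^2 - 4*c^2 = (a - 2*c)*(a + 2*c)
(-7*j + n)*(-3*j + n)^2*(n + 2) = -63*j^3*n - 126*j^3 + 51*j^2*n^2 + 102*j^2*n - 13*j*n^3 - 26*j*n^2 + n^4 + 2*n^3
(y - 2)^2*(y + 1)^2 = y^4 - 2*y^3 - 3*y^2 + 4*y + 4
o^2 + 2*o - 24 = (o - 4)*(o + 6)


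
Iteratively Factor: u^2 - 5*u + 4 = (u - 1)*(u - 4)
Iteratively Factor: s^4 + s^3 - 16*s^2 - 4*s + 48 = (s + 2)*(s^3 - s^2 - 14*s + 24) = (s + 2)*(s + 4)*(s^2 - 5*s + 6) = (s - 2)*(s + 2)*(s + 4)*(s - 3)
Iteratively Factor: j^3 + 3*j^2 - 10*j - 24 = (j - 3)*(j^2 + 6*j + 8) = (j - 3)*(j + 4)*(j + 2)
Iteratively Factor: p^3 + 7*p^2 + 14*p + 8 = (p + 4)*(p^2 + 3*p + 2) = (p + 1)*(p + 4)*(p + 2)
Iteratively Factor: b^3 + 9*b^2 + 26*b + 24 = (b + 4)*(b^2 + 5*b + 6) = (b + 3)*(b + 4)*(b + 2)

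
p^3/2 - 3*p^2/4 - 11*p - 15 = (p/2 + 1)*(p - 6)*(p + 5/2)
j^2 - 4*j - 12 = (j - 6)*(j + 2)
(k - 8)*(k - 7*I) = k^2 - 8*k - 7*I*k + 56*I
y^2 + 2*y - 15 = (y - 3)*(y + 5)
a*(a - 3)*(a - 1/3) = a^3 - 10*a^2/3 + a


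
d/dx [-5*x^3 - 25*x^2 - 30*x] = -15*x^2 - 50*x - 30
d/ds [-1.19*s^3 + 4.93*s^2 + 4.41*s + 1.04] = -3.57*s^2 + 9.86*s + 4.41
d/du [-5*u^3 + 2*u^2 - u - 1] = -15*u^2 + 4*u - 1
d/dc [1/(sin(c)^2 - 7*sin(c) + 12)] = (7 - 2*sin(c))*cos(c)/(sin(c)^2 - 7*sin(c) + 12)^2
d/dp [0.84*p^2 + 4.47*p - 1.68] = 1.68*p + 4.47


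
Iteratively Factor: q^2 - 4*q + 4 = (q - 2)*(q - 2)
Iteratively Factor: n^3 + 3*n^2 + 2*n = (n + 2)*(n^2 + n) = n*(n + 2)*(n + 1)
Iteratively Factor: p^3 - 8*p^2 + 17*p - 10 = (p - 1)*(p^2 - 7*p + 10) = (p - 2)*(p - 1)*(p - 5)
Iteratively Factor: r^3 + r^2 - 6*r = (r)*(r^2 + r - 6) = r*(r - 2)*(r + 3)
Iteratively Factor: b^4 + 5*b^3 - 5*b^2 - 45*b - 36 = (b + 4)*(b^3 + b^2 - 9*b - 9) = (b - 3)*(b + 4)*(b^2 + 4*b + 3) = (b - 3)*(b + 3)*(b + 4)*(b + 1)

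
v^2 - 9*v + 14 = (v - 7)*(v - 2)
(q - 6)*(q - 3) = q^2 - 9*q + 18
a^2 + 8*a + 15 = (a + 3)*(a + 5)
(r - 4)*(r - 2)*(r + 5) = r^3 - r^2 - 22*r + 40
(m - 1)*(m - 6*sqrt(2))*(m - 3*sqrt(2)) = m^3 - 9*sqrt(2)*m^2 - m^2 + 9*sqrt(2)*m + 36*m - 36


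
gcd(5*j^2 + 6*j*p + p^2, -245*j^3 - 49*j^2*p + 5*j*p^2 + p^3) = 5*j + p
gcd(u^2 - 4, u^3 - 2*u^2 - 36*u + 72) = u - 2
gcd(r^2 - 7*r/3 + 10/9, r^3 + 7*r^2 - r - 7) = 1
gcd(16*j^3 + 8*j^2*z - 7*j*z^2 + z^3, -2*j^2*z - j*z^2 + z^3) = j + z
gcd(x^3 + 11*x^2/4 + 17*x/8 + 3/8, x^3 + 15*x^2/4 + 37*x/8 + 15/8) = x^2 + 5*x/2 + 3/2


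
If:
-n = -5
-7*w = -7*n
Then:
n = 5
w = 5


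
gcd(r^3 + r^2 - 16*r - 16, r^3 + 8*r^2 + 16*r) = r + 4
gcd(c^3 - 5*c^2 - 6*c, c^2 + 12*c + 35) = 1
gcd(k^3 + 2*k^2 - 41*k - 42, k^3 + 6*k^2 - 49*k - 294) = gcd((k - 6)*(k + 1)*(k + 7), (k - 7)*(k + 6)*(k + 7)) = k + 7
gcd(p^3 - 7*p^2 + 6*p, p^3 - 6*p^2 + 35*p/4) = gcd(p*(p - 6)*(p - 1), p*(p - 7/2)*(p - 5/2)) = p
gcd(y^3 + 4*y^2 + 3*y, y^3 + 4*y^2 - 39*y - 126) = y + 3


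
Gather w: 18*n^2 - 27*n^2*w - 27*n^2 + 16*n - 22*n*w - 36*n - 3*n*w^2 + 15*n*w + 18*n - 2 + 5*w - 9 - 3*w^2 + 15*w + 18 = -9*n^2 - 2*n + w^2*(-3*n - 3) + w*(-27*n^2 - 7*n + 20) + 7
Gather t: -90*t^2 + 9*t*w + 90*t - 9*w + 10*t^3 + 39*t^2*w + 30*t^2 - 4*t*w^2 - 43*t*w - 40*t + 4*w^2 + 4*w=10*t^3 + t^2*(39*w - 60) + t*(-4*w^2 - 34*w + 50) + 4*w^2 - 5*w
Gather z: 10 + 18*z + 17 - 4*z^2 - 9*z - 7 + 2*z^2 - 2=-2*z^2 + 9*z + 18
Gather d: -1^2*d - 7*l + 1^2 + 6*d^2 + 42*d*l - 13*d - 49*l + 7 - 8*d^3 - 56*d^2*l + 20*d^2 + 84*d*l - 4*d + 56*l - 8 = -8*d^3 + d^2*(26 - 56*l) + d*(126*l - 18)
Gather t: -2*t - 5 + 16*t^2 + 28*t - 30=16*t^2 + 26*t - 35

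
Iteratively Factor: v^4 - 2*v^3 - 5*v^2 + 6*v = (v - 3)*(v^3 + v^2 - 2*v) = (v - 3)*(v + 2)*(v^2 - v) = v*(v - 3)*(v + 2)*(v - 1)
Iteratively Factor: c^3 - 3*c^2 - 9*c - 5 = (c - 5)*(c^2 + 2*c + 1) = (c - 5)*(c + 1)*(c + 1)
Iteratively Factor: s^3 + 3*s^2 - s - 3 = (s - 1)*(s^2 + 4*s + 3) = (s - 1)*(s + 1)*(s + 3)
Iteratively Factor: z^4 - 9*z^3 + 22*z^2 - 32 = (z - 2)*(z^3 - 7*z^2 + 8*z + 16) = (z - 4)*(z - 2)*(z^2 - 3*z - 4) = (z - 4)^2*(z - 2)*(z + 1)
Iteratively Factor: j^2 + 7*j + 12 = (j + 4)*(j + 3)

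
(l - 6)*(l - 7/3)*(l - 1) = l^3 - 28*l^2/3 + 67*l/3 - 14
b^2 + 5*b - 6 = (b - 1)*(b + 6)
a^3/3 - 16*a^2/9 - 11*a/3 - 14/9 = (a/3 + 1/3)*(a - 7)*(a + 2/3)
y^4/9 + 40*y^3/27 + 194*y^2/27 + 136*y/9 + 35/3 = (y/3 + 1)^2*(y + 7/3)*(y + 5)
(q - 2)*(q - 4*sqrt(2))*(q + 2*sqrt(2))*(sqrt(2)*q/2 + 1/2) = sqrt(2)*q^4/2 - 3*q^3/2 - sqrt(2)*q^3 - 9*sqrt(2)*q^2 + 3*q^2 - 8*q + 18*sqrt(2)*q + 16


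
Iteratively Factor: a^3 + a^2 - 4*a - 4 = (a - 2)*(a^2 + 3*a + 2) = (a - 2)*(a + 1)*(a + 2)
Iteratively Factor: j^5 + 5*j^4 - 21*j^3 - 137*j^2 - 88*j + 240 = (j + 3)*(j^4 + 2*j^3 - 27*j^2 - 56*j + 80) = (j - 5)*(j + 3)*(j^3 + 7*j^2 + 8*j - 16) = (j - 5)*(j + 3)*(j + 4)*(j^2 + 3*j - 4) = (j - 5)*(j + 3)*(j + 4)^2*(j - 1)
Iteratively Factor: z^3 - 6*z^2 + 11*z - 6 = (z - 1)*(z^2 - 5*z + 6) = (z - 2)*(z - 1)*(z - 3)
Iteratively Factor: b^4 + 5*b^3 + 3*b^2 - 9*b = (b)*(b^3 + 5*b^2 + 3*b - 9) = b*(b + 3)*(b^2 + 2*b - 3) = b*(b - 1)*(b + 3)*(b + 3)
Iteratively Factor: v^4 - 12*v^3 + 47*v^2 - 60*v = (v - 3)*(v^3 - 9*v^2 + 20*v) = (v - 4)*(v - 3)*(v^2 - 5*v) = v*(v - 4)*(v - 3)*(v - 5)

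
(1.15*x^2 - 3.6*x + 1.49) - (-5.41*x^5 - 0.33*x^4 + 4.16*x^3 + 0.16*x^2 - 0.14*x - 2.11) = 5.41*x^5 + 0.33*x^4 - 4.16*x^3 + 0.99*x^2 - 3.46*x + 3.6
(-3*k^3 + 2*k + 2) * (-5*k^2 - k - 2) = 15*k^5 + 3*k^4 - 4*k^3 - 12*k^2 - 6*k - 4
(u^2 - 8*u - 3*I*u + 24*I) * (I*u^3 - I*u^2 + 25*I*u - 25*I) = I*u^5 + 3*u^4 - 9*I*u^4 - 27*u^3 + 33*I*u^3 + 99*u^2 - 225*I*u^2 - 675*u + 200*I*u + 600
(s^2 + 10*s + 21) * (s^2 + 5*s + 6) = s^4 + 15*s^3 + 77*s^2 + 165*s + 126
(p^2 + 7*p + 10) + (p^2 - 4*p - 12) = 2*p^2 + 3*p - 2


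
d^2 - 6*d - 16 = (d - 8)*(d + 2)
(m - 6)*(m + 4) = m^2 - 2*m - 24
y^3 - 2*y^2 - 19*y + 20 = (y - 5)*(y - 1)*(y + 4)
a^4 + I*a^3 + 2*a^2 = a^2*(a - I)*(a + 2*I)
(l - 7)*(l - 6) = l^2 - 13*l + 42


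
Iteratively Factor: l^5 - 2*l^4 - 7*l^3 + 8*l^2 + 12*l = (l - 2)*(l^4 - 7*l^2 - 6*l) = (l - 3)*(l - 2)*(l^3 + 3*l^2 + 2*l) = (l - 3)*(l - 2)*(l + 2)*(l^2 + l) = (l - 3)*(l - 2)*(l + 1)*(l + 2)*(l)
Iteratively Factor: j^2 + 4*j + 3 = (j + 1)*(j + 3)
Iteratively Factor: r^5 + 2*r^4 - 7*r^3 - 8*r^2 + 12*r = (r + 2)*(r^4 - 7*r^2 + 6*r) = (r - 2)*(r + 2)*(r^3 + 2*r^2 - 3*r) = r*(r - 2)*(r + 2)*(r^2 + 2*r - 3) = r*(r - 2)*(r + 2)*(r + 3)*(r - 1)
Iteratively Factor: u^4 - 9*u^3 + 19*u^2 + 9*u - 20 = (u - 1)*(u^3 - 8*u^2 + 11*u + 20) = (u - 5)*(u - 1)*(u^2 - 3*u - 4) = (u - 5)*(u - 1)*(u + 1)*(u - 4)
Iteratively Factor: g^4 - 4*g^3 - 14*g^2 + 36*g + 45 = (g + 3)*(g^3 - 7*g^2 + 7*g + 15) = (g + 1)*(g + 3)*(g^2 - 8*g + 15) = (g - 5)*(g + 1)*(g + 3)*(g - 3)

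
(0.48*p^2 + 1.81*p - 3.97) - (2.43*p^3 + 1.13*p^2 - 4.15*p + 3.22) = -2.43*p^3 - 0.65*p^2 + 5.96*p - 7.19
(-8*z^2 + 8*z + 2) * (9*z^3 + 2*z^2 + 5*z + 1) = -72*z^5 + 56*z^4 - 6*z^3 + 36*z^2 + 18*z + 2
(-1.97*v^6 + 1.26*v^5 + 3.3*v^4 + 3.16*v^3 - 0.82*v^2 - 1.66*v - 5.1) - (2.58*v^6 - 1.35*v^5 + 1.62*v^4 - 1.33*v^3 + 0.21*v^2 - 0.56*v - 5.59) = -4.55*v^6 + 2.61*v^5 + 1.68*v^4 + 4.49*v^3 - 1.03*v^2 - 1.1*v + 0.49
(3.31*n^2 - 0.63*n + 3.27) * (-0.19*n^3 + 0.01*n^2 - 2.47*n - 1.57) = -0.6289*n^5 + 0.1528*n^4 - 8.8033*n^3 - 3.6079*n^2 - 7.0878*n - 5.1339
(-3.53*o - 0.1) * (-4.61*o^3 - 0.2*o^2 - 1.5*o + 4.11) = 16.2733*o^4 + 1.167*o^3 + 5.315*o^2 - 14.3583*o - 0.411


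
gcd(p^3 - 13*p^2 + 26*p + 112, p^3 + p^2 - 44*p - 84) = p^2 - 5*p - 14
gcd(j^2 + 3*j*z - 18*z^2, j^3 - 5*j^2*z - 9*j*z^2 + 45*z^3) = -j + 3*z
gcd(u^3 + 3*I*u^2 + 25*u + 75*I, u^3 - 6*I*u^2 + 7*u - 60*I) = u^2 - 2*I*u + 15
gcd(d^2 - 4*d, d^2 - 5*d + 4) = d - 4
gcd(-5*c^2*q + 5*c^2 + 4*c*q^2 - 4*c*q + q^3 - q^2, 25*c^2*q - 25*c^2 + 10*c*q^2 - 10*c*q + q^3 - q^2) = 5*c*q - 5*c + q^2 - q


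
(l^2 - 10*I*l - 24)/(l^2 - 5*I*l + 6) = (l - 4*I)/(l + I)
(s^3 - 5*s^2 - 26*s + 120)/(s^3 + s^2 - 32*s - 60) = (s - 4)/(s + 2)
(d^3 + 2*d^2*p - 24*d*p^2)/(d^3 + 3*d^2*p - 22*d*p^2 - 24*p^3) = d/(d + p)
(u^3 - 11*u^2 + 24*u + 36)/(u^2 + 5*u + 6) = (u^3 - 11*u^2 + 24*u + 36)/(u^2 + 5*u + 6)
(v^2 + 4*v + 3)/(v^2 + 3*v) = (v + 1)/v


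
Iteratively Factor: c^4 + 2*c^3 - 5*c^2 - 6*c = (c + 1)*(c^3 + c^2 - 6*c) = (c - 2)*(c + 1)*(c^2 + 3*c) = (c - 2)*(c + 1)*(c + 3)*(c)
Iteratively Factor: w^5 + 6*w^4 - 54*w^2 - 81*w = (w + 3)*(w^4 + 3*w^3 - 9*w^2 - 27*w) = w*(w + 3)*(w^3 + 3*w^2 - 9*w - 27) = w*(w - 3)*(w + 3)*(w^2 + 6*w + 9) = w*(w - 3)*(w + 3)^2*(w + 3)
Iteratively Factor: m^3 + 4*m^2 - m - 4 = (m - 1)*(m^2 + 5*m + 4) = (m - 1)*(m + 1)*(m + 4)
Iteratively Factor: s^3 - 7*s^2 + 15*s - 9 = (s - 1)*(s^2 - 6*s + 9) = (s - 3)*(s - 1)*(s - 3)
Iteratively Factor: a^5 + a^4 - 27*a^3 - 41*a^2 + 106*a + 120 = (a - 5)*(a^4 + 6*a^3 + 3*a^2 - 26*a - 24) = (a - 5)*(a - 2)*(a^3 + 8*a^2 + 19*a + 12) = (a - 5)*(a - 2)*(a + 3)*(a^2 + 5*a + 4) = (a - 5)*(a - 2)*(a + 3)*(a + 4)*(a + 1)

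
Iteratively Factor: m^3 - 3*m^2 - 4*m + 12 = (m - 2)*(m^2 - m - 6) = (m - 3)*(m - 2)*(m + 2)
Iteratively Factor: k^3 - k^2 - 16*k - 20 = (k - 5)*(k^2 + 4*k + 4) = (k - 5)*(k + 2)*(k + 2)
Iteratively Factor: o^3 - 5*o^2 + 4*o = (o - 1)*(o^2 - 4*o) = (o - 4)*(o - 1)*(o)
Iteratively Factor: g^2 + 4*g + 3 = (g + 1)*(g + 3)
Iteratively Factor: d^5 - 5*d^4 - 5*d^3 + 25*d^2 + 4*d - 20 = (d - 5)*(d^4 - 5*d^2 + 4) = (d - 5)*(d - 1)*(d^3 + d^2 - 4*d - 4) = (d - 5)*(d - 2)*(d - 1)*(d^2 + 3*d + 2) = (d - 5)*(d - 2)*(d - 1)*(d + 2)*(d + 1)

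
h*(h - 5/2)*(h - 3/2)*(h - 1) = h^4 - 5*h^3 + 31*h^2/4 - 15*h/4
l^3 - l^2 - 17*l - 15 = (l - 5)*(l + 1)*(l + 3)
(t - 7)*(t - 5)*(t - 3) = t^3 - 15*t^2 + 71*t - 105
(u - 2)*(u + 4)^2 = u^3 + 6*u^2 - 32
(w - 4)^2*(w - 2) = w^3 - 10*w^2 + 32*w - 32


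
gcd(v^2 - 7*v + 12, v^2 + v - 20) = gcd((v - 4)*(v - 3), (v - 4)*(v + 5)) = v - 4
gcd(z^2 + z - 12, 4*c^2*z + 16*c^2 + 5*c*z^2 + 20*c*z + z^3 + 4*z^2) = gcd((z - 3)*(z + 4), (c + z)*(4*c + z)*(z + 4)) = z + 4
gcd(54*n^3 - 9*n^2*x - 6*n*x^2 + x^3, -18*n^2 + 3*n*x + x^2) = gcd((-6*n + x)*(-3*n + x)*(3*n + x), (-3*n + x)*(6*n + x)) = -3*n + x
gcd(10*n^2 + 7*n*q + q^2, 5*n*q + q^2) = 5*n + q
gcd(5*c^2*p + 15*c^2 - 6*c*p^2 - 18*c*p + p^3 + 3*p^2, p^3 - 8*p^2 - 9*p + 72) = p + 3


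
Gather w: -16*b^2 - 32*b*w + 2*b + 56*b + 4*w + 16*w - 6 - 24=-16*b^2 + 58*b + w*(20 - 32*b) - 30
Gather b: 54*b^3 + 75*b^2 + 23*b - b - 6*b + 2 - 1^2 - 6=54*b^3 + 75*b^2 + 16*b - 5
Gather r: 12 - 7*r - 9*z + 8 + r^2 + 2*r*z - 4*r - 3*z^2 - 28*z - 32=r^2 + r*(2*z - 11) - 3*z^2 - 37*z - 12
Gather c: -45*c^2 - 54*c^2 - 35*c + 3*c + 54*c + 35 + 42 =-99*c^2 + 22*c + 77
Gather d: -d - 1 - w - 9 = -d - w - 10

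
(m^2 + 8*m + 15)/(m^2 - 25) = (m + 3)/(m - 5)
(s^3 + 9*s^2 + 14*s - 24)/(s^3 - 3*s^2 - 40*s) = (-s^3 - 9*s^2 - 14*s + 24)/(s*(-s^2 + 3*s + 40))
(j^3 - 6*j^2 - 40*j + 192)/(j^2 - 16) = (j^2 - 2*j - 48)/(j + 4)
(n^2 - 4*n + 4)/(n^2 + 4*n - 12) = (n - 2)/(n + 6)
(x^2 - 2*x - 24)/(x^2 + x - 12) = (x - 6)/(x - 3)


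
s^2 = s^2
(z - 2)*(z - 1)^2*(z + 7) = z^4 + 3*z^3 - 23*z^2 + 33*z - 14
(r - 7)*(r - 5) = r^2 - 12*r + 35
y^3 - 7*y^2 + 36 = (y - 6)*(y - 3)*(y + 2)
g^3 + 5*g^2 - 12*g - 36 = (g - 3)*(g + 2)*(g + 6)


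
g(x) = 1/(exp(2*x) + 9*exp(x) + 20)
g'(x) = (-2*exp(2*x) - 9*exp(x))/(exp(2*x) + 9*exp(x) + 20)^2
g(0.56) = 0.03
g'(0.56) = -0.01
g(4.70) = 0.00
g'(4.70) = -0.00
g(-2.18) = 0.05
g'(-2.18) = -0.00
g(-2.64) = 0.05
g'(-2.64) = -0.00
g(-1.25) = 0.04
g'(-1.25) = -0.01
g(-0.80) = 0.04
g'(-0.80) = -0.01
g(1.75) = 0.01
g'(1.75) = -0.01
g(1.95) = 0.01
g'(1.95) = -0.01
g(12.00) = 0.00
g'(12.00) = 0.00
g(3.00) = 0.00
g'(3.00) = 0.00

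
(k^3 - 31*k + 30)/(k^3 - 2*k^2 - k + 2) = (k^2 + k - 30)/(k^2 - k - 2)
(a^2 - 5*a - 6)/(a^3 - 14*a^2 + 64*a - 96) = (a + 1)/(a^2 - 8*a + 16)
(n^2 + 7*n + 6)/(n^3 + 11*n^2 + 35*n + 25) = (n + 6)/(n^2 + 10*n + 25)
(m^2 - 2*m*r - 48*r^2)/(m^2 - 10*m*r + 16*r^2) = (-m - 6*r)/(-m + 2*r)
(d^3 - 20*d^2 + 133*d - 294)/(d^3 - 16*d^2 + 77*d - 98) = (d - 6)/(d - 2)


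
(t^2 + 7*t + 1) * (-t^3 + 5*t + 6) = -t^5 - 7*t^4 + 4*t^3 + 41*t^2 + 47*t + 6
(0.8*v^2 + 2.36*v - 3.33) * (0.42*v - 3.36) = 0.336*v^3 - 1.6968*v^2 - 9.3282*v + 11.1888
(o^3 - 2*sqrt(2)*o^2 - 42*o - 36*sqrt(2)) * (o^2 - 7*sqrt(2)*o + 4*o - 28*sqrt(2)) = o^5 - 9*sqrt(2)*o^4 + 4*o^4 - 36*sqrt(2)*o^3 - 14*o^3 - 56*o^2 + 258*sqrt(2)*o^2 + 504*o + 1032*sqrt(2)*o + 2016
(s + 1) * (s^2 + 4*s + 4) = s^3 + 5*s^2 + 8*s + 4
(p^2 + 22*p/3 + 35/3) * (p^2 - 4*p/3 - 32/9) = p^4 + 6*p^3 - 5*p^2/3 - 1124*p/27 - 1120/27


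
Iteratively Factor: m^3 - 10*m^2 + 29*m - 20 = (m - 1)*(m^2 - 9*m + 20) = (m - 4)*(m - 1)*(m - 5)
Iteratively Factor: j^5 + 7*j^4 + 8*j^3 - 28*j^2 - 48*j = (j + 4)*(j^4 + 3*j^3 - 4*j^2 - 12*j) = (j - 2)*(j + 4)*(j^3 + 5*j^2 + 6*j) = j*(j - 2)*(j + 4)*(j^2 + 5*j + 6) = j*(j - 2)*(j + 3)*(j + 4)*(j + 2)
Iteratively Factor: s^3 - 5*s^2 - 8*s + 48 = (s - 4)*(s^2 - s - 12) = (s - 4)^2*(s + 3)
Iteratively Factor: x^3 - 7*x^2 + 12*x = (x - 3)*(x^2 - 4*x) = x*(x - 3)*(x - 4)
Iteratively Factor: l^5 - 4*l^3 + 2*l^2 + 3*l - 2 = (l + 2)*(l^4 - 2*l^3 + 2*l - 1) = (l - 1)*(l + 2)*(l^3 - l^2 - l + 1) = (l - 1)^2*(l + 2)*(l^2 - 1) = (l - 1)^2*(l + 1)*(l + 2)*(l - 1)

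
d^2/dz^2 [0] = 0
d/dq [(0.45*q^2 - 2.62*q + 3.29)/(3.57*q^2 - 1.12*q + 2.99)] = (8.8494*q^2 - 20.7996*q - 4.149)/(12.7449*q^4 - 7.9968*q^3 + 22.603*q^2 - 6.6976*q + 8.9401)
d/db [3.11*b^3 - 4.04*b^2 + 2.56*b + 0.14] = 9.33*b^2 - 8.08*b + 2.56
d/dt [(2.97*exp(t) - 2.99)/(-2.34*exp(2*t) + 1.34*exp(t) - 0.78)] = (6.9498*exp(2*t) - 13.9932*exp(t) + 1.69)*exp(t)/(5.4756*exp(4*t) - 6.2712*exp(3*t) + 5.446*exp(2*t) - 2.0904*exp(t) + 0.6084)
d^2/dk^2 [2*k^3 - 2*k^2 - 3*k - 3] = 12*k - 4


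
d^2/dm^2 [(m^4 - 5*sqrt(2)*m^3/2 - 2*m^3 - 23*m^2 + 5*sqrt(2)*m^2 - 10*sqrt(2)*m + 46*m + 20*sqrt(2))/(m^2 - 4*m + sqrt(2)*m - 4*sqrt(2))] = 2*(m^6 - 12*m^5 + 3*sqrt(2)*m^5 - 36*sqrt(2)*m^4 + 54*m^4 - 136*m^3 + 124*sqrt(2)*m^3 - 252*sqrt(2)*m^2 + 120*m^2 - 312*m + 72*sqrt(2)*m - 296*sqrt(2) - 208)/(m^6 - 12*m^5 + 3*sqrt(2)*m^5 - 36*sqrt(2)*m^4 + 54*m^4 - 136*m^3 + 146*sqrt(2)*m^3 - 216*sqrt(2)*m^2 + 288*m^2 - 384*m + 96*sqrt(2)*m - 128*sqrt(2))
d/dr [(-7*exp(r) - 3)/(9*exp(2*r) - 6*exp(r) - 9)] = (7*exp(2*r) + 6*exp(r) + 5)*exp(r)/(9*exp(4*r) - 12*exp(3*r) - 14*exp(2*r) + 12*exp(r) + 9)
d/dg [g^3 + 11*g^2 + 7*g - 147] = 3*g^2 + 22*g + 7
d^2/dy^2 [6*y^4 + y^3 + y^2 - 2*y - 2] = 72*y^2 + 6*y + 2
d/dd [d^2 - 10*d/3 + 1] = 2*d - 10/3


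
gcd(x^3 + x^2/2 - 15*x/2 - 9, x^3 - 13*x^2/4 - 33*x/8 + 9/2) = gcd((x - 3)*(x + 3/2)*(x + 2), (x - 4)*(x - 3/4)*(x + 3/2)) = x + 3/2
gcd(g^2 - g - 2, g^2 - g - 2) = g^2 - g - 2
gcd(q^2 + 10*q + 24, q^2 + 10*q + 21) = 1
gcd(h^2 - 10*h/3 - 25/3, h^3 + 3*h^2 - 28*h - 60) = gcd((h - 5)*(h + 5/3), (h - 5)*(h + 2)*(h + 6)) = h - 5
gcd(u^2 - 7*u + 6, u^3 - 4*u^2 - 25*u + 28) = u - 1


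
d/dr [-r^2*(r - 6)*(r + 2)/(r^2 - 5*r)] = (-2*r^3 + 19*r^2 - 40*r - 60)/(r^2 - 10*r + 25)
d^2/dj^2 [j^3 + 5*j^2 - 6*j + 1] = 6*j + 10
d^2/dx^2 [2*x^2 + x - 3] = 4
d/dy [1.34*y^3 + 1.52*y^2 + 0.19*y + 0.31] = 4.02*y^2 + 3.04*y + 0.19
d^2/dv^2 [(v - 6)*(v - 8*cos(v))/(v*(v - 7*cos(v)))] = (v^5*cos(v) - 2*v^4*sin(v) - 6*v^4*cos(v) + 7*v^4*cos(2*v)/2 - 21*v^4/2 + 24*v^3*sin(v) - 7*v^3*sin(2*v) - 2*v^3*cos(v) - 21*v^3*cos(2*v) + 51*v^3 + 288*v^2*cos(v) - 1008*v*cos(2*v) - 1008*v + 3528*cos(v) + 1176*cos(3*v))/(v^3*(v - 7*cos(v))^3)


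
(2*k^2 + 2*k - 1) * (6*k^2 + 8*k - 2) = 12*k^4 + 28*k^3 + 6*k^2 - 12*k + 2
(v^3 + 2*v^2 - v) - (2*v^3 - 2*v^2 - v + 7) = -v^3 + 4*v^2 - 7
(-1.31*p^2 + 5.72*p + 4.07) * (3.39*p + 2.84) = -4.4409*p^3 + 15.6704*p^2 + 30.0421*p + 11.5588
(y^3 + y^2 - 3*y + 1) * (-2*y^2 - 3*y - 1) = -2*y^5 - 5*y^4 + 2*y^3 + 6*y^2 - 1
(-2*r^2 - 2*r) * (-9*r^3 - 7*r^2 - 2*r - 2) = 18*r^5 + 32*r^4 + 18*r^3 + 8*r^2 + 4*r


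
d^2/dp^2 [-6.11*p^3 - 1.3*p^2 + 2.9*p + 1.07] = -36.66*p - 2.6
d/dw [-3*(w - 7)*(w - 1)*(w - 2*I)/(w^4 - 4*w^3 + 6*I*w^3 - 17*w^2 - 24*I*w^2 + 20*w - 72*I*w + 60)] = (3*w^6 + w^5*(-48 - 12*I) + w^4*(246 + 96*I) + w^3*(-864 + 132*I) + w^2*(1923 - 2424*I) + w*(864 + 2148*I) - 4284 - 3720*I)/(w^8 + w^7*(-8 + 12*I) + w^6*(-54 - 96*I) + w^5*(464 - 156*I) + w^4*(537 + 1632*I) + w^3*(-4616 + 2208*I) + w^2*(-6824 - 5760*I) + w*(2400 - 8640*I) + 3600)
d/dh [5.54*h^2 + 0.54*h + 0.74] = 11.08*h + 0.54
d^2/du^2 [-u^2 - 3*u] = -2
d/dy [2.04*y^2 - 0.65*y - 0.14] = 4.08*y - 0.65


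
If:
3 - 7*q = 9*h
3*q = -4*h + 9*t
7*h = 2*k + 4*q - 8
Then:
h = 63*t - 9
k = 765*t/2 - 103/2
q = 12 - 81*t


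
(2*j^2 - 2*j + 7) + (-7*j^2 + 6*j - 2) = -5*j^2 + 4*j + 5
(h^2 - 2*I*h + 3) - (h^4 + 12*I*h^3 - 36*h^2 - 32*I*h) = -h^4 - 12*I*h^3 + 37*h^2 + 30*I*h + 3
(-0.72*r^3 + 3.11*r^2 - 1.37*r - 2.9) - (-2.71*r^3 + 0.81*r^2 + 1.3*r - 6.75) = 1.99*r^3 + 2.3*r^2 - 2.67*r + 3.85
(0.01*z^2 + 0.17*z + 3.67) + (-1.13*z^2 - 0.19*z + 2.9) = -1.12*z^2 - 0.02*z + 6.57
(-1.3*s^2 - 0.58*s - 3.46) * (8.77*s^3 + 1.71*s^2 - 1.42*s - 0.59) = -11.401*s^5 - 7.3096*s^4 - 29.49*s^3 - 4.326*s^2 + 5.2554*s + 2.0414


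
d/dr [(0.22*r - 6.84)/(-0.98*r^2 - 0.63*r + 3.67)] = (0.2156*r^2 - 13.4064*r - 3.5018)/(0.9604*r^4 + 1.2348*r^3 - 6.7963*r^2 - 4.6242*r + 13.4689)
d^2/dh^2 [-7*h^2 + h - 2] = -14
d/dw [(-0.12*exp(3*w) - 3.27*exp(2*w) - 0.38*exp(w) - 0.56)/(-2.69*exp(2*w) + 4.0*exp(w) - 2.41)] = (0.3228*exp(4*w) - 0.960000000000001*exp(3*w) - 13.2346*exp(2*w) + 12.7486*exp(w) + 3.1558)*exp(w)/(7.2361*exp(4*w) - 21.52*exp(3*w) + 28.9658*exp(2*w) - 19.28*exp(w) + 5.8081)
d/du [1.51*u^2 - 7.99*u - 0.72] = 3.02*u - 7.99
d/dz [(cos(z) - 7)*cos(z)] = (7 - 2*cos(z))*sin(z)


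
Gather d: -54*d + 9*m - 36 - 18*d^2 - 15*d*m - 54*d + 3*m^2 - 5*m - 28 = -18*d^2 + d*(-15*m - 108) + 3*m^2 + 4*m - 64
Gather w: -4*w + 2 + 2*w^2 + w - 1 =2*w^2 - 3*w + 1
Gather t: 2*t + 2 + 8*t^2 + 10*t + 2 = 8*t^2 + 12*t + 4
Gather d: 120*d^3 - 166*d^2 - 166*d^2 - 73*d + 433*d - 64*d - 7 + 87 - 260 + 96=120*d^3 - 332*d^2 + 296*d - 84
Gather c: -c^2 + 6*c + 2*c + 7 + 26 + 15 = -c^2 + 8*c + 48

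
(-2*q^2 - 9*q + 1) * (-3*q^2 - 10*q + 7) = 6*q^4 + 47*q^3 + 73*q^2 - 73*q + 7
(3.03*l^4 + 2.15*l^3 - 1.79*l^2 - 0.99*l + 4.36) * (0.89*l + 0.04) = 2.6967*l^5 + 2.0347*l^4 - 1.5071*l^3 - 0.9527*l^2 + 3.8408*l + 0.1744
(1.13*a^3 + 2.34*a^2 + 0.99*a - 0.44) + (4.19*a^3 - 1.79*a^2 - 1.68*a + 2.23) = 5.32*a^3 + 0.55*a^2 - 0.69*a + 1.79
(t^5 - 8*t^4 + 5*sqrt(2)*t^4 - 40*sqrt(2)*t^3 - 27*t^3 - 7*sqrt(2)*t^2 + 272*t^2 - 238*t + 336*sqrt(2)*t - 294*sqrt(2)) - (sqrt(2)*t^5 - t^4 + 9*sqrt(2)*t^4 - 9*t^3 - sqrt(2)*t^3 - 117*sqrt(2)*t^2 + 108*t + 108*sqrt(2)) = -sqrt(2)*t^5 + t^5 - 7*t^4 - 4*sqrt(2)*t^4 - 39*sqrt(2)*t^3 - 18*t^3 + 110*sqrt(2)*t^2 + 272*t^2 - 346*t + 336*sqrt(2)*t - 402*sqrt(2)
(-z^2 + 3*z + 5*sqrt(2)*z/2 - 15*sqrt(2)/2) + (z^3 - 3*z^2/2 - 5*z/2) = z^3 - 5*z^2/2 + z/2 + 5*sqrt(2)*z/2 - 15*sqrt(2)/2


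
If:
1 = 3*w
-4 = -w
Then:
No Solution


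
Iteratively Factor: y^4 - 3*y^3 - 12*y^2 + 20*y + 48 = (y + 2)*(y^3 - 5*y^2 - 2*y + 24) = (y - 4)*(y + 2)*(y^2 - y - 6) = (y - 4)*(y + 2)^2*(y - 3)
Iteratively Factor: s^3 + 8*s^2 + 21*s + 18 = (s + 3)*(s^2 + 5*s + 6) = (s + 2)*(s + 3)*(s + 3)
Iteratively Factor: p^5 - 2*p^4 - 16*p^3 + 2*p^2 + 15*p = (p + 3)*(p^4 - 5*p^3 - p^2 + 5*p) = (p - 1)*(p + 3)*(p^3 - 4*p^2 - 5*p) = (p - 1)*(p + 1)*(p + 3)*(p^2 - 5*p) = (p - 5)*(p - 1)*(p + 1)*(p + 3)*(p)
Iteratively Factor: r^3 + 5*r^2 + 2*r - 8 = (r + 4)*(r^2 + r - 2) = (r + 2)*(r + 4)*(r - 1)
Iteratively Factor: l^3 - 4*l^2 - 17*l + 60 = (l + 4)*(l^2 - 8*l + 15) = (l - 5)*(l + 4)*(l - 3)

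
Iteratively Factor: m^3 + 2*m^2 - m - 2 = (m + 1)*(m^2 + m - 2) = (m + 1)*(m + 2)*(m - 1)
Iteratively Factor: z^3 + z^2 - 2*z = (z + 2)*(z^2 - z) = (z - 1)*(z + 2)*(z)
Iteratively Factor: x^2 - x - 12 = (x - 4)*(x + 3)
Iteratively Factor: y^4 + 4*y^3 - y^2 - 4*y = (y + 1)*(y^3 + 3*y^2 - 4*y) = (y - 1)*(y + 1)*(y^2 + 4*y) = y*(y - 1)*(y + 1)*(y + 4)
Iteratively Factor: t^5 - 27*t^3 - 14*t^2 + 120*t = (t - 2)*(t^4 + 2*t^3 - 23*t^2 - 60*t) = (t - 2)*(t + 3)*(t^3 - t^2 - 20*t) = t*(t - 2)*(t + 3)*(t^2 - t - 20) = t*(t - 5)*(t - 2)*(t + 3)*(t + 4)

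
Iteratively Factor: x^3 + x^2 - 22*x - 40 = (x + 2)*(x^2 - x - 20) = (x - 5)*(x + 2)*(x + 4)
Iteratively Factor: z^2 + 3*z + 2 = (z + 1)*(z + 2)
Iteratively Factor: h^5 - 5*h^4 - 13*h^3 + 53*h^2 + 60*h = (h + 3)*(h^4 - 8*h^3 + 11*h^2 + 20*h) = (h - 5)*(h + 3)*(h^3 - 3*h^2 - 4*h) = (h - 5)*(h + 1)*(h + 3)*(h^2 - 4*h) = (h - 5)*(h - 4)*(h + 1)*(h + 3)*(h)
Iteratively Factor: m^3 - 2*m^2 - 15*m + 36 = (m + 4)*(m^2 - 6*m + 9) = (m - 3)*(m + 4)*(m - 3)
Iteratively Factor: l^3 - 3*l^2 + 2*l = (l)*(l^2 - 3*l + 2) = l*(l - 1)*(l - 2)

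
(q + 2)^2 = q^2 + 4*q + 4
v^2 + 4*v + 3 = (v + 1)*(v + 3)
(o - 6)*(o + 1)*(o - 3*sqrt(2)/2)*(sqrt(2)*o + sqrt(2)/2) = sqrt(2)*o^4 - 9*sqrt(2)*o^3/2 - 3*o^3 - 17*sqrt(2)*o^2/2 + 27*o^2/2 - 3*sqrt(2)*o + 51*o/2 + 9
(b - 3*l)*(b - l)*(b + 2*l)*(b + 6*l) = b^4 + 4*b^3*l - 17*b^2*l^2 - 24*b*l^3 + 36*l^4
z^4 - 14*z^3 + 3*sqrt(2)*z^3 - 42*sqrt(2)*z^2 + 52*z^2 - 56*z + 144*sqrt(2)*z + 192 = (z - 8)*(z - 6)*(z + sqrt(2))*(z + 2*sqrt(2))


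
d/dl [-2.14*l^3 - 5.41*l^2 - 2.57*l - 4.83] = -6.42*l^2 - 10.82*l - 2.57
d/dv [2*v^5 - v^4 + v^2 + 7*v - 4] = 10*v^4 - 4*v^3 + 2*v + 7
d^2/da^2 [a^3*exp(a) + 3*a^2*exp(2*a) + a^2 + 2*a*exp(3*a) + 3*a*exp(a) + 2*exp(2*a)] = a^3*exp(a) + 12*a^2*exp(2*a) + 6*a^2*exp(a) + 18*a*exp(3*a) + 24*a*exp(2*a) + 9*a*exp(a) + 12*exp(3*a) + 14*exp(2*a) + 6*exp(a) + 2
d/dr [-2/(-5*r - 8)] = -10/(5*r + 8)^2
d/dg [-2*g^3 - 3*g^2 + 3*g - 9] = -6*g^2 - 6*g + 3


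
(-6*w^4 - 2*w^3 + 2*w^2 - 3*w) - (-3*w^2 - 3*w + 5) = -6*w^4 - 2*w^3 + 5*w^2 - 5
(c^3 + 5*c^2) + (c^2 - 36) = c^3 + 6*c^2 - 36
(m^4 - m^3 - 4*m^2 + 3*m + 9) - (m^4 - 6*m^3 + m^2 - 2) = 5*m^3 - 5*m^2 + 3*m + 11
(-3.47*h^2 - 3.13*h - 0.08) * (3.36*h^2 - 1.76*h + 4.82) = -11.6592*h^4 - 4.4096*h^3 - 11.4854*h^2 - 14.9458*h - 0.3856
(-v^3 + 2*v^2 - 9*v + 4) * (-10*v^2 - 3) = 10*v^5 - 20*v^4 + 93*v^3 - 46*v^2 + 27*v - 12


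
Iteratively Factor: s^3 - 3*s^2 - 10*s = (s)*(s^2 - 3*s - 10) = s*(s + 2)*(s - 5)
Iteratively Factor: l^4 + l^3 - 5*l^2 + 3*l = (l + 3)*(l^3 - 2*l^2 + l) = (l - 1)*(l + 3)*(l^2 - l) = l*(l - 1)*(l + 3)*(l - 1)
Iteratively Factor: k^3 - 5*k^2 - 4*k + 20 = (k - 2)*(k^2 - 3*k - 10) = (k - 2)*(k + 2)*(k - 5)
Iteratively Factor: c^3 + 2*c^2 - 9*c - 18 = (c + 2)*(c^2 - 9) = (c + 2)*(c + 3)*(c - 3)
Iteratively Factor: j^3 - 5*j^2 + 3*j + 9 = (j + 1)*(j^2 - 6*j + 9) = (j - 3)*(j + 1)*(j - 3)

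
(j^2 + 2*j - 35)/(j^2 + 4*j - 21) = (j - 5)/(j - 3)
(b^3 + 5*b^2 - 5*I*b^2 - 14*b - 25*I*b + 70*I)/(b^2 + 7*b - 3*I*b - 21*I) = (b^2 - b*(2 + 5*I) + 10*I)/(b - 3*I)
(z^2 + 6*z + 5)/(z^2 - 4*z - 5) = (z + 5)/(z - 5)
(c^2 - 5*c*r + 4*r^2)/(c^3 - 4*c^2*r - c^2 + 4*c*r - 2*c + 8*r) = (c - r)/(c^2 - c - 2)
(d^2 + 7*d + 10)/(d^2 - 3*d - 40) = (d + 2)/(d - 8)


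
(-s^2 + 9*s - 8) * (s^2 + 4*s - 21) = -s^4 + 5*s^3 + 49*s^2 - 221*s + 168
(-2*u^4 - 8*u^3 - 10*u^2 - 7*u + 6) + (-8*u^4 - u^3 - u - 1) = -10*u^4 - 9*u^3 - 10*u^2 - 8*u + 5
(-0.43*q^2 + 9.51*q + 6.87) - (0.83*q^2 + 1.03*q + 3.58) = -1.26*q^2 + 8.48*q + 3.29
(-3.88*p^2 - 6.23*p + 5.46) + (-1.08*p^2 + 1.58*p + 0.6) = -4.96*p^2 - 4.65*p + 6.06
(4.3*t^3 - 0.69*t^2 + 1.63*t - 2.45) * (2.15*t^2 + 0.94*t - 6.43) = 9.245*t^5 + 2.5585*t^4 - 24.7931*t^3 + 0.701399999999999*t^2 - 12.7839*t + 15.7535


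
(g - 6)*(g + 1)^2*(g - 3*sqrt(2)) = g^4 - 3*sqrt(2)*g^3 - 4*g^3 - 11*g^2 + 12*sqrt(2)*g^2 - 6*g + 33*sqrt(2)*g + 18*sqrt(2)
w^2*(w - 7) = w^3 - 7*w^2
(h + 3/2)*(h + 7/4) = h^2 + 13*h/4 + 21/8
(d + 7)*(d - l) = d^2 - d*l + 7*d - 7*l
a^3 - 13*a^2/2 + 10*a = a*(a - 4)*(a - 5/2)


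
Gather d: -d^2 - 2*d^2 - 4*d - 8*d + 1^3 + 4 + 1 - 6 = -3*d^2 - 12*d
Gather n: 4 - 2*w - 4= -2*w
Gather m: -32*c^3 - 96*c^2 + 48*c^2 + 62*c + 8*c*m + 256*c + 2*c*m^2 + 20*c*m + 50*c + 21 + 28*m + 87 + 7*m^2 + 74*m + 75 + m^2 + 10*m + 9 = -32*c^3 - 48*c^2 + 368*c + m^2*(2*c + 8) + m*(28*c + 112) + 192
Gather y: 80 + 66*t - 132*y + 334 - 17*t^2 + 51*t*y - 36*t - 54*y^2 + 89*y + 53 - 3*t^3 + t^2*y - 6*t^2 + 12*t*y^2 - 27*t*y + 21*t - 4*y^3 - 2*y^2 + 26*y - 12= -3*t^3 - 23*t^2 + 51*t - 4*y^3 + y^2*(12*t - 56) + y*(t^2 + 24*t - 17) + 455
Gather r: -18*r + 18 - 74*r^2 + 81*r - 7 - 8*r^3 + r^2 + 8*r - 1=-8*r^3 - 73*r^2 + 71*r + 10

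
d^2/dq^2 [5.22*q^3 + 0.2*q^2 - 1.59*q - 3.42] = 31.32*q + 0.4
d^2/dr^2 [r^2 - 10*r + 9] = 2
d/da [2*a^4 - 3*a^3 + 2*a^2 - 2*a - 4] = 8*a^3 - 9*a^2 + 4*a - 2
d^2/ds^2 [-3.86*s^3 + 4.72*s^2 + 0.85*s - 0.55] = 9.44 - 23.16*s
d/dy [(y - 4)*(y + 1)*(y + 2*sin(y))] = (y - 4)*(y + 1)*(2*cos(y) + 1) + (y - 4)*(y + 2*sin(y)) + (y + 1)*(y + 2*sin(y))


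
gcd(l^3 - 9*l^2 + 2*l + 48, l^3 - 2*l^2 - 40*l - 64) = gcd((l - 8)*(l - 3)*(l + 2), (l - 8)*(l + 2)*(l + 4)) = l^2 - 6*l - 16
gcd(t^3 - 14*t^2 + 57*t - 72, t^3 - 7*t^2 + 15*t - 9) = t^2 - 6*t + 9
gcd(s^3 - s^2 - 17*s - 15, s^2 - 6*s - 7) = s + 1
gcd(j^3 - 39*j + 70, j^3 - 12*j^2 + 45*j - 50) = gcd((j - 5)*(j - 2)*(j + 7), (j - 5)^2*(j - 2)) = j^2 - 7*j + 10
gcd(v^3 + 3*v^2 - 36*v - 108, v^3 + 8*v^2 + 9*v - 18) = v^2 + 9*v + 18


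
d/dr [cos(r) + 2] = -sin(r)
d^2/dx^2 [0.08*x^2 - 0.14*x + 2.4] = 0.160000000000000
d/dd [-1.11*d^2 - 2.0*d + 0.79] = -2.22*d - 2.0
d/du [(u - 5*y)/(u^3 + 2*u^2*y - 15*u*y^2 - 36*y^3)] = (-2*u^2 + 19*u*y - 37*y^2)/(u^5 + u^4*y - 29*u^3*y^2 - 45*u^2*y^3 + 216*u*y^4 + 432*y^5)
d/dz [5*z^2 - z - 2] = 10*z - 1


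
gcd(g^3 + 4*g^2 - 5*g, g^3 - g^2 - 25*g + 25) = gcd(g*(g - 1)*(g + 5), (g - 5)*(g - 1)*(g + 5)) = g^2 + 4*g - 5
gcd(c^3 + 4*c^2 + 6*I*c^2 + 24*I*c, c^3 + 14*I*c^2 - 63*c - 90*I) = c + 6*I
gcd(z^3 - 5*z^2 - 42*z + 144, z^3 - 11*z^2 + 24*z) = z^2 - 11*z + 24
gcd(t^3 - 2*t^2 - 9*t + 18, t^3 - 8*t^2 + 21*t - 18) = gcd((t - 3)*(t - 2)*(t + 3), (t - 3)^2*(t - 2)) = t^2 - 5*t + 6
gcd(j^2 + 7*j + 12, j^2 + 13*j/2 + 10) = j + 4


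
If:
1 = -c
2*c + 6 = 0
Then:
No Solution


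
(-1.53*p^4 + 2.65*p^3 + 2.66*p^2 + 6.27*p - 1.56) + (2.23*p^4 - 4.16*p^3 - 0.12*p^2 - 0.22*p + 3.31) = 0.7*p^4 - 1.51*p^3 + 2.54*p^2 + 6.05*p + 1.75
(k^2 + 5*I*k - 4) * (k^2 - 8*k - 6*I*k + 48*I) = k^4 - 8*k^3 - I*k^3 + 26*k^2 + 8*I*k^2 - 208*k + 24*I*k - 192*I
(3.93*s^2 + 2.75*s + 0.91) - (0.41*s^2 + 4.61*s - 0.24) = 3.52*s^2 - 1.86*s + 1.15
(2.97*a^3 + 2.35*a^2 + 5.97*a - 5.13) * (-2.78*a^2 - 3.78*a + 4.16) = -8.2566*a^5 - 17.7596*a^4 - 13.1244*a^3 + 1.4708*a^2 + 44.2266*a - 21.3408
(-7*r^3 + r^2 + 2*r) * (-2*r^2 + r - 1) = 14*r^5 - 9*r^4 + 4*r^3 + r^2 - 2*r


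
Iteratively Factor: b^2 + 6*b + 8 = (b + 2)*(b + 4)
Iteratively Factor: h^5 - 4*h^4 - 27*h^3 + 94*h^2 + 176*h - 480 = (h + 3)*(h^4 - 7*h^3 - 6*h^2 + 112*h - 160) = (h + 3)*(h + 4)*(h^3 - 11*h^2 + 38*h - 40) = (h - 4)*(h + 3)*(h + 4)*(h^2 - 7*h + 10) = (h - 5)*(h - 4)*(h + 3)*(h + 4)*(h - 2)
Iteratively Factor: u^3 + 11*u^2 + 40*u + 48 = (u + 4)*(u^2 + 7*u + 12) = (u + 3)*(u + 4)*(u + 4)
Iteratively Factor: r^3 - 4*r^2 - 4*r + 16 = (r + 2)*(r^2 - 6*r + 8) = (r - 2)*(r + 2)*(r - 4)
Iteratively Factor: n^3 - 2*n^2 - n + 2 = (n + 1)*(n^2 - 3*n + 2) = (n - 2)*(n + 1)*(n - 1)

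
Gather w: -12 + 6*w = 6*w - 12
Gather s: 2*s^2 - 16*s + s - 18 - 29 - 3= 2*s^2 - 15*s - 50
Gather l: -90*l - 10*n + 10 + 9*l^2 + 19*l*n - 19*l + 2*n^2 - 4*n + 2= 9*l^2 + l*(19*n - 109) + 2*n^2 - 14*n + 12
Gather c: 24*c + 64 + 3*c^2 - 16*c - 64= 3*c^2 + 8*c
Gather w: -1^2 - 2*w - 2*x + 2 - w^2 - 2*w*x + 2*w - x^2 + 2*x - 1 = -w^2 - 2*w*x - x^2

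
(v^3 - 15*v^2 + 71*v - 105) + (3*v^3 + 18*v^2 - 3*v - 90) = 4*v^3 + 3*v^2 + 68*v - 195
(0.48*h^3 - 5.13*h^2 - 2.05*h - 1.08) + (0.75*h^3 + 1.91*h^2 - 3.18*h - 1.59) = 1.23*h^3 - 3.22*h^2 - 5.23*h - 2.67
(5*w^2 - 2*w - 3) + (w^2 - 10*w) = 6*w^2 - 12*w - 3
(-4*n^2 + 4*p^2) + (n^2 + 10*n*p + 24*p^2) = -3*n^2 + 10*n*p + 28*p^2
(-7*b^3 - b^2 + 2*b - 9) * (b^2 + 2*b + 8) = -7*b^5 - 15*b^4 - 56*b^3 - 13*b^2 - 2*b - 72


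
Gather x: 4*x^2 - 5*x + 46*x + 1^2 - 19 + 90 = 4*x^2 + 41*x + 72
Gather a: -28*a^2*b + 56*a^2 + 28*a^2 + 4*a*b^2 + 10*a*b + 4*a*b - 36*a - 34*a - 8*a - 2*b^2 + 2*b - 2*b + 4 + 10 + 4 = a^2*(84 - 28*b) + a*(4*b^2 + 14*b - 78) - 2*b^2 + 18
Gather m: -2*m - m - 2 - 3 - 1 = -3*m - 6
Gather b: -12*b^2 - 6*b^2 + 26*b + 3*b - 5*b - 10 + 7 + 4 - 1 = -18*b^2 + 24*b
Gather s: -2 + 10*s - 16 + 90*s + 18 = 100*s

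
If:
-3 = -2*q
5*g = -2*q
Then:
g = -3/5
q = 3/2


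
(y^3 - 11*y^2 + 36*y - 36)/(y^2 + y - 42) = (y^2 - 5*y + 6)/(y + 7)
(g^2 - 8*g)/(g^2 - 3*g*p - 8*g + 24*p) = g/(g - 3*p)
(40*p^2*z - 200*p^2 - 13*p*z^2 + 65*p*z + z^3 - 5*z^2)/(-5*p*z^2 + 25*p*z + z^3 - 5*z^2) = (-8*p + z)/z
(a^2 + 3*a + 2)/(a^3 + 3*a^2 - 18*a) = (a^2 + 3*a + 2)/(a*(a^2 + 3*a - 18))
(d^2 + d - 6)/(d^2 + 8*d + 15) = (d - 2)/(d + 5)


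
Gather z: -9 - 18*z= -18*z - 9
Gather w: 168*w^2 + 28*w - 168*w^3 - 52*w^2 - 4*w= -168*w^3 + 116*w^2 + 24*w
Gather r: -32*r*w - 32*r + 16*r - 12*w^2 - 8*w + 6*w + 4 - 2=r*(-32*w - 16) - 12*w^2 - 2*w + 2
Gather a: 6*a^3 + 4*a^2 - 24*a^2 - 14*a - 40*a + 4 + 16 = 6*a^3 - 20*a^2 - 54*a + 20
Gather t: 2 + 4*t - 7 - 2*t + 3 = 2*t - 2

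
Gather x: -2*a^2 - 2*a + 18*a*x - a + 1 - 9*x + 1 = -2*a^2 - 3*a + x*(18*a - 9) + 2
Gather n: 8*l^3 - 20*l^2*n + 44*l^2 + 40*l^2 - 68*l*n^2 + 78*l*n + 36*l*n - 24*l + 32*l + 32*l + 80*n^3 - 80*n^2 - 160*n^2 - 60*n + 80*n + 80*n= 8*l^3 + 84*l^2 + 40*l + 80*n^3 + n^2*(-68*l - 240) + n*(-20*l^2 + 114*l + 100)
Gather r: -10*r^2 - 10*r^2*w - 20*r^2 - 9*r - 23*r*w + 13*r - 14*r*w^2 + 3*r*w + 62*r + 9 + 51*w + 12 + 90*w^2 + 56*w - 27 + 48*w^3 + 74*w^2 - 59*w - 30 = r^2*(-10*w - 30) + r*(-14*w^2 - 20*w + 66) + 48*w^3 + 164*w^2 + 48*w - 36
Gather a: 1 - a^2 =1 - a^2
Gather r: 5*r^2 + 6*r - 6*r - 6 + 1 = 5*r^2 - 5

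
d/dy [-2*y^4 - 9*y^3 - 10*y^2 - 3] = y*(-8*y^2 - 27*y - 20)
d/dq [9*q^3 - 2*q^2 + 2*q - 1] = 27*q^2 - 4*q + 2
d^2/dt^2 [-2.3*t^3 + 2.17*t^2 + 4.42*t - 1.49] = 4.34 - 13.8*t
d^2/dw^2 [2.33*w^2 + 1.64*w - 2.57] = 4.66000000000000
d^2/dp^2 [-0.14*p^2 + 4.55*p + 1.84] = -0.280000000000000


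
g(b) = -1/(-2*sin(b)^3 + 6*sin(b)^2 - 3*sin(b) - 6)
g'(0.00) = -0.08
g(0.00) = 0.17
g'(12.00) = -1.70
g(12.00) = 0.42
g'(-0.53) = -1.26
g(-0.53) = 0.37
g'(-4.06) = -0.05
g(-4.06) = 0.18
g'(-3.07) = 0.12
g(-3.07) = 0.17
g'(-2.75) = 0.52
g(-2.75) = 0.26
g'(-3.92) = -0.05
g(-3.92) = 0.17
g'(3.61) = 0.82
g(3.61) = 0.31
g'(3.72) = 1.89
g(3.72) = 0.45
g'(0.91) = 0.05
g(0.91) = 0.18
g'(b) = -(6*sin(b)^2*cos(b) - 12*sin(b)*cos(b) + 3*cos(b))/(-2*sin(b)^3 + 6*sin(b)^2 - 3*sin(b) - 6)^2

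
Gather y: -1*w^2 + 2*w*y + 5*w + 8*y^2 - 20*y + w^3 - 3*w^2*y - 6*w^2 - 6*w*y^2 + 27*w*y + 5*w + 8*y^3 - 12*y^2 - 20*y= w^3 - 7*w^2 + 10*w + 8*y^3 + y^2*(-6*w - 4) + y*(-3*w^2 + 29*w - 40)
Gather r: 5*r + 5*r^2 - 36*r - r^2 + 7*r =4*r^2 - 24*r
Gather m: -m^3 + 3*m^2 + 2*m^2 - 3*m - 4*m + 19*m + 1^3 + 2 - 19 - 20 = -m^3 + 5*m^2 + 12*m - 36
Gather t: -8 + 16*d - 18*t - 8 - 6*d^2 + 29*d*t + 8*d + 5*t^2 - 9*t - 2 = -6*d^2 + 24*d + 5*t^2 + t*(29*d - 27) - 18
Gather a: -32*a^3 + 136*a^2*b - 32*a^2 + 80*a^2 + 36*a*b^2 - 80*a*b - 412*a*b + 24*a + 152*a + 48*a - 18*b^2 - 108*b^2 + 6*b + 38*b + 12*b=-32*a^3 + a^2*(136*b + 48) + a*(36*b^2 - 492*b + 224) - 126*b^2 + 56*b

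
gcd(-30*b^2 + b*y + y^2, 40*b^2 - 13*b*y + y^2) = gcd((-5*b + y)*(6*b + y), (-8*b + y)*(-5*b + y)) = -5*b + y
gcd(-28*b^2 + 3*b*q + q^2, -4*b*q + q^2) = -4*b + q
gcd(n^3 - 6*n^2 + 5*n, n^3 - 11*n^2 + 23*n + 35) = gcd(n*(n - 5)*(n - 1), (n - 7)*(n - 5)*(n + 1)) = n - 5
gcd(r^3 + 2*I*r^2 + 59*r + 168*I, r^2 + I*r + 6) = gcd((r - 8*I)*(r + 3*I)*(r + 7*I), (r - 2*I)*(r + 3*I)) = r + 3*I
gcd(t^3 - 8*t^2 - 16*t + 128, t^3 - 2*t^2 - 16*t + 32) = t^2 - 16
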